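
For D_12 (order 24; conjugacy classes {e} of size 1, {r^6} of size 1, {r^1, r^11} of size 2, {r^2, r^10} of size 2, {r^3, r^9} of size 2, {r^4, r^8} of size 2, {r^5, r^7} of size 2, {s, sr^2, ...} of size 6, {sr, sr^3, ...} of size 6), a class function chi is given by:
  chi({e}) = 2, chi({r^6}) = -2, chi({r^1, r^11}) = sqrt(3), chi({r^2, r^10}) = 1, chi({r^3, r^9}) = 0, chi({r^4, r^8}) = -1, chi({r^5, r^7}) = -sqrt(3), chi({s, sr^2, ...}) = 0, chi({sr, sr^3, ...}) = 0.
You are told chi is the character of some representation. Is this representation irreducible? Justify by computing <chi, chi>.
Irreducible: <chi, chi> = 1.

Solution. <chi, chi> = (1/|G|) sum_C |C| * |chi(C)|^2 = (1/24)[1*|2|^2 + 1*|-2|^2 + 2*|sqrt(3)|^2 + 2*|1|^2 + 2*|0|^2 + 2*|-1|^2 + 2*|-sqrt(3)|^2 + 6*|0|^2 + 6*|0|^2]
  = (1/24)[(4) + (4) + (6) + (2) + (0) + (2) + (6) + (0) + (0)] = 24/24 = 1.
A character is irreducible iff <chi, chi> = 1, so this representation is irreducible.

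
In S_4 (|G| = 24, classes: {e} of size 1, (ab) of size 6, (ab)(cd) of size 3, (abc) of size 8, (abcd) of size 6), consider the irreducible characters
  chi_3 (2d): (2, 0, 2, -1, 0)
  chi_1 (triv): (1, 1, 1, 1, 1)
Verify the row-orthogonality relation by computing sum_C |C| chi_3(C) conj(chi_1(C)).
Sum = 0; so <chi_3, chi_1> = 0 (distinct irreducibles are orthogonal).

Derivation: Compute term by term over conjugacy classes (|C| * chi_3(C) * conj(chi_1(C))):
  1*(2)*conj(1) + 6*(0)*conj(1) + 3*(2)*conj(1) + 8*(-1)*conj(1) + 6*(0)*conj(1)
  = (2) + (0) + (6) + (-8) + (0)
  = 0.
Dividing by |G| = 24 gives 0/24 = 0, matching the row-orthogonality relation <chi_3, chi_1> = [chi_3 = chi_1].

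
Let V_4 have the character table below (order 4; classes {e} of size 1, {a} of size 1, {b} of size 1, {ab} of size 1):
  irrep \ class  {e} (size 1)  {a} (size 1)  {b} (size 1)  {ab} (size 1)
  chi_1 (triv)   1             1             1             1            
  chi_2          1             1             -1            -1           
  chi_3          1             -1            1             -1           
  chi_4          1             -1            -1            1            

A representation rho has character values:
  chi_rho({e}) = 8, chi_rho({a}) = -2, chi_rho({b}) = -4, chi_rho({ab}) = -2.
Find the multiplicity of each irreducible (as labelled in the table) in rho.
Multiplicities: chi_1: 0, chi_2: 3, chi_3: 2, chi_4: 3.

Justification: Use <chi_rho, chi> = (1/|G|) sum_C |C| * chi_rho(C) * conj(chi(C)) with |G| = 4 for each irreducible chi in the table:
  <chi_rho, chi_1> = (1/4)[1*(8)*conj(1) + 1*(-2)*conj(1) + 1*(-4)*conj(1) + 1*(-2)*conj(1)]
      = (1/4)[(8) + (-2) + (-4) + (-2)] = 0/4 = 0
  <chi_rho, chi_2> = (1/4)[1*(8)*conj(1) + 1*(-2)*conj(1) + 1*(-4)*conj(-1) + 1*(-2)*conj(-1)]
      = (1/4)[(8) + (-2) + (4) + (2)] = 12/4 = 3
  <chi_rho, chi_3> = (1/4)[1*(8)*conj(1) + 1*(-2)*conj(-1) + 1*(-4)*conj(1) + 1*(-2)*conj(-1)]
      = (1/4)[(8) + (2) + (-4) + (2)] = 8/4 = 2
  <chi_rho, chi_4> = (1/4)[1*(8)*conj(1) + 1*(-2)*conj(-1) + 1*(-4)*conj(-1) + 1*(-2)*conj(1)]
      = (1/4)[(8) + (2) + (4) + (-2)] = 12/4 = 3
Dimension check: dim(rho) = sum (mult * dim) = 0*1 + 3*1 + 2*1 + 3*1 = 8 = chi_rho(e) = 8.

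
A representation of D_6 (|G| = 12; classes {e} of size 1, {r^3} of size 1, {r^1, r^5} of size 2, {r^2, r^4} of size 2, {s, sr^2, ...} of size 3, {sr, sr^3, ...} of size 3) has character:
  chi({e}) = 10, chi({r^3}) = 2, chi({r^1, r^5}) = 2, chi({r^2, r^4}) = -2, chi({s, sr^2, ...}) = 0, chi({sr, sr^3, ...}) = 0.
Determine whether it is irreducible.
Not irreducible (reducible): <chi, chi> = 10 > 1.

Working: <chi, chi> = (1/|G|) sum_C |C| * |chi(C)|^2 = (1/12)[1*|10|^2 + 1*|2|^2 + 2*|2|^2 + 2*|-2|^2 + 3*|0|^2 + 3*|0|^2]
  = (1/12)[(100) + (4) + (8) + (8) + (0) + (0)] = 120/12 = 10.
A character is irreducible iff <chi, chi> = 1, so this representation is reducible.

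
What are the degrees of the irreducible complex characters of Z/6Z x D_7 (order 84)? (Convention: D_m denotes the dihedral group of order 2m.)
Dimensions: 1, 1, 1, 1, 1, 1, 1, 1, 1, 1, 1, 1, 2, 2, 2, 2, 2, 2, 2, 2, 2, 2, 2, 2, 2, 2, 2, 2, 2, 2

Proof sketch: There are 30 irreducibles (= number of conjugacy classes). Their dimensions d_i satisfy sum d_i^2 = |G| = 84: 1 + 1 + 1 + 1 + 1 + 1 + 1 + 1 + 1 + 1 + 1 + 1 + 4 + 4 + 4 + 4 + 4 + 4 + 4 + 4 + 4 + 4 + 4 + 4 + 4 + 4 + 4 + 4 + 4 + 4 = 84. (For the product with Z/6Z: each of the 6 1-dim characters of Z/6Z tensors with each irrep of D_7, giving 6 copies of each D_7-dimension.)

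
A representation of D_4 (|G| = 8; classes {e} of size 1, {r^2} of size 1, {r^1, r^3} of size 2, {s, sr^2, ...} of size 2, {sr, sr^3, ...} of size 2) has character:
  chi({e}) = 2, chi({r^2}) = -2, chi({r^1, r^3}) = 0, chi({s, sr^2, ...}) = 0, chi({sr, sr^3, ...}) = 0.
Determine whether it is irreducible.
Irreducible: <chi, chi> = 1.

<chi, chi> = (1/|G|) sum_C |C| * |chi(C)|^2 = (1/8)[1*|2|^2 + 1*|-2|^2 + 2*|0|^2 + 2*|0|^2 + 2*|0|^2]
  = (1/8)[(4) + (4) + (0) + (0) + (0)] = 8/8 = 1.
A character is irreducible iff <chi, chi> = 1, so this representation is irreducible.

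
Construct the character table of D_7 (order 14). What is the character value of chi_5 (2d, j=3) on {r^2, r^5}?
Conjugacy classes: {e} of size 1, {r^1, r^6} of size 2, {r^2, r^5} of size 2, {r^3, r^4} of size 2, {s, sr, ..., sr^6} of size 7.
Character table:
  irrep \ class              {e} (size 1)  {r^1, r^6} (size 2)  {r^2, r^5} (size 2)  {r^3, r^4} (size 2)  {s, sr, ..., sr^6} (size 7)
  chi_1 (triv)               1             1                    1                    1                    1                          
  chi_2 (sign: r->1, s->-1)  1             1                    1                    1                    -1                         
  chi_3 (2d, j=1)            2             2*cos(2*pi/7)        -2*cos(3*pi/7)       -2*cos(pi/7)         0                          
  chi_4 (2d, j=2)            2             -2*cos(3*pi/7)       -2*cos(pi/7)         2*cos(2*pi/7)        0                          
  chi_5 (2d, j=3)            2             -2*cos(pi/7)         2*cos(2*pi/7)        -2*cos(3*pi/7)       0                          

Spot check: chi_5 (2d, j=3) on {r^2, r^5} = 2*cos(2*pi/7).

Reasoning: D_7 has order 2*7 = 14 with 5 conjugacy classes, hence 5 irreducibles. Sum of squared dims 1 + 1 + 4 + 4 + 4 = 14 = |G|. Linear characters come from the abelianisation; the 2-dimensional irreps have character r^k -> 2*cos(2*pi*j*k/7), reflections -> 0.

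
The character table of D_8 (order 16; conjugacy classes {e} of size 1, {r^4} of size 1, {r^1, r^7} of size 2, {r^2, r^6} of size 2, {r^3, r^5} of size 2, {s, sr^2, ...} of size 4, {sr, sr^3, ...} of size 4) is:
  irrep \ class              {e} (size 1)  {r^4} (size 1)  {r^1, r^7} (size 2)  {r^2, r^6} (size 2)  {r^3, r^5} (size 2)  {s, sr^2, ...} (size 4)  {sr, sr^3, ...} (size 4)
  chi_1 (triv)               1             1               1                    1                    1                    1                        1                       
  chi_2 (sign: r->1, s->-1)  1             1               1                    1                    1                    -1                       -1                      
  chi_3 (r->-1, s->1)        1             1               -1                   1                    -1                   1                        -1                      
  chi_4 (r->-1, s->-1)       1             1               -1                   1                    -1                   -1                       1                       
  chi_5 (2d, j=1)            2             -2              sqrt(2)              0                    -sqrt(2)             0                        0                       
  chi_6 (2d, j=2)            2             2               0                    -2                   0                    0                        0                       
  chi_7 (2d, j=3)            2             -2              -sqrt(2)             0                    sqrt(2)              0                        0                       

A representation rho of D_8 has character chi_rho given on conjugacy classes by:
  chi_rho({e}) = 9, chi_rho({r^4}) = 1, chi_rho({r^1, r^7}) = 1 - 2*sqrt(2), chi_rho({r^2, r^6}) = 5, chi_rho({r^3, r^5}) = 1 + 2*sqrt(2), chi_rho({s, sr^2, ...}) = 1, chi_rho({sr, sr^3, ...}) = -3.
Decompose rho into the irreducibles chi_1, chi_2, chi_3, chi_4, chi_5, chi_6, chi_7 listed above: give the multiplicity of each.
Multiplicities: chi_1: 1, chi_2: 2, chi_3: 2, chi_4: 0, chi_5: 0, chi_6: 0, chi_7: 2.

Why: Use <chi_rho, chi> = (1/|G|) sum_C |C| * chi_rho(C) * conj(chi(C)) with |G| = 16 for each irreducible chi in the table:
  <chi_rho, chi_1> = (1/16)[1*(9)*conj(1) + 1*(1)*conj(1) + 2*(1 - 2*sqrt(2))*conj(1) + 2*(5)*conj(1) + 2*(1 + 2*sqrt(2))*conj(1) + 4*(1)*conj(1) + 4*(-3)*conj(1)]
      = (1/16)[(9) + (1) + (2 - 4*sqrt(2)) + (10) + (2 + 4*sqrt(2)) + (4) + (-12)] = 16/16 = 1
  <chi_rho, chi_2> = (1/16)[1*(9)*conj(1) + 1*(1)*conj(1) + 2*(1 - 2*sqrt(2))*conj(1) + 2*(5)*conj(1) + 2*(1 + 2*sqrt(2))*conj(1) + 4*(1)*conj(-1) + 4*(-3)*conj(-1)]
      = (1/16)[(9) + (1) + (2 - 4*sqrt(2)) + (10) + (2 + 4*sqrt(2)) + (-4) + (12)] = 32/16 = 2
  <chi_rho, chi_3> = (1/16)[1*(9)*conj(1) + 1*(1)*conj(1) + 2*(1 - 2*sqrt(2))*conj(-1) + 2*(5)*conj(1) + 2*(1 + 2*sqrt(2))*conj(-1) + 4*(1)*conj(1) + 4*(-3)*conj(-1)]
      = (1/16)[(9) + (1) + (-2 + 4*sqrt(2)) + (10) + (-4*sqrt(2) - 2) + (4) + (12)] = 32/16 = 2
  <chi_rho, chi_4> = (1/16)[1*(9)*conj(1) + 1*(1)*conj(1) + 2*(1 - 2*sqrt(2))*conj(-1) + 2*(5)*conj(1) + 2*(1 + 2*sqrt(2))*conj(-1) + 4*(1)*conj(-1) + 4*(-3)*conj(1)]
      = (1/16)[(9) + (1) + (-2 + 4*sqrt(2)) + (10) + (-4*sqrt(2) - 2) + (-4) + (-12)] = 0/16 = 0
  <chi_rho, chi_5> = (1/16)[1*(9)*conj(2) + 1*(1)*conj(-2) + 2*(1 - 2*sqrt(2))*conj(sqrt(2)) + 2*(5)*conj(0) + 2*(1 + 2*sqrt(2))*conj(-sqrt(2)) + 4*(1)*conj(0) + 4*(-3)*conj(0)]
      = (1/16)[(18) + (-2) + (-8 + 2*sqrt(2)) + (0) + (-8 - 2*sqrt(2)) + (0) + (0)] = 0/16 = 0
  <chi_rho, chi_6> = (1/16)[1*(9)*conj(2) + 1*(1)*conj(2) + 2*(1 - 2*sqrt(2))*conj(0) + 2*(5)*conj(-2) + 2*(1 + 2*sqrt(2))*conj(0) + 4*(1)*conj(0) + 4*(-3)*conj(0)]
      = (1/16)[(18) + (2) + (0) + (-20) + (0) + (0) + (0)] = 0/16 = 0
  <chi_rho, chi_7> = (1/16)[1*(9)*conj(2) + 1*(1)*conj(-2) + 2*(1 - 2*sqrt(2))*conj(-sqrt(2)) + 2*(5)*conj(0) + 2*(1 + 2*sqrt(2))*conj(sqrt(2)) + 4*(1)*conj(0) + 4*(-3)*conj(0)]
      = (1/16)[(18) + (-2) + (8 - 2*sqrt(2)) + (0) + (2*sqrt(2) + 8) + (0) + (0)] = 32/16 = 2
Dimension check: dim(rho) = sum (mult * dim) = 1*1 + 2*1 + 2*1 + 0*1 + 0*2 + 0*2 + 2*2 = 9 = chi_rho(e) = 9.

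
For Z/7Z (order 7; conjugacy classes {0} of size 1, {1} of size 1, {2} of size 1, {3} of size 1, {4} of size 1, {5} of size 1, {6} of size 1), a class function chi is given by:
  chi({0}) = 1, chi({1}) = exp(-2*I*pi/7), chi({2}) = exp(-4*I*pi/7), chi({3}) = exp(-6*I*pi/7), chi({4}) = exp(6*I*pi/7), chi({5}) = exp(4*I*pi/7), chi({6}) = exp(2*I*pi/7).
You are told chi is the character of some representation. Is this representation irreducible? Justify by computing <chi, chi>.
Irreducible: <chi, chi> = 1.

Solution. <chi, chi> = (1/|G|) sum_C |C| * |chi(C)|^2 = (1/7)[1*|1|^2 + 1*|exp(-2*I*pi/7)|^2 + 1*|exp(-4*I*pi/7)|^2 + 1*|exp(-6*I*pi/7)|^2 + 1*|exp(6*I*pi/7)|^2 + 1*|exp(4*I*pi/7)|^2 + 1*|exp(2*I*pi/7)|^2]
  = (1/7)[(1) + (1) + (1) + (1) + (1) + (1) + (1)] = 7/7 = 1.
(Exp terms are combined using exp(i*s)*conj(exp(i*t)) = exp(i*(s-t)), and sums of them are collapsed using the identity that for every m > 1 the m distinct m-th roots of unity sum to 0, e.g. 1 + exp(2*I*pi/3) + exp(-2*I*pi/3) = 0.)
A character is irreducible iff <chi, chi> = 1, so this representation is irreducible.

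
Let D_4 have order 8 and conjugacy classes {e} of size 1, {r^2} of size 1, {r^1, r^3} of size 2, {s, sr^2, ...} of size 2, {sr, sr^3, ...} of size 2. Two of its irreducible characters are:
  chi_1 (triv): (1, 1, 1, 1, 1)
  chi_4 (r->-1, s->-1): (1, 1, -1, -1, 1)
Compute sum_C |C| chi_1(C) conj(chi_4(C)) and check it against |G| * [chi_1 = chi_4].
Sum = 0; so <chi_1, chi_4> = 0 (distinct irreducibles are orthogonal).

Solution. Compute term by term over conjugacy classes (|C| * chi_1(C) * conj(chi_4(C))):
  1*(1)*conj(1) + 1*(1)*conj(1) + 2*(1)*conj(-1) + 2*(1)*conj(-1) + 2*(1)*conj(1)
  = (1) + (1) + (-2) + (-2) + (2)
  = 0.
Dividing by |G| = 8 gives 0/8 = 0, matching the row-orthogonality relation <chi_1, chi_4> = [chi_1 = chi_4].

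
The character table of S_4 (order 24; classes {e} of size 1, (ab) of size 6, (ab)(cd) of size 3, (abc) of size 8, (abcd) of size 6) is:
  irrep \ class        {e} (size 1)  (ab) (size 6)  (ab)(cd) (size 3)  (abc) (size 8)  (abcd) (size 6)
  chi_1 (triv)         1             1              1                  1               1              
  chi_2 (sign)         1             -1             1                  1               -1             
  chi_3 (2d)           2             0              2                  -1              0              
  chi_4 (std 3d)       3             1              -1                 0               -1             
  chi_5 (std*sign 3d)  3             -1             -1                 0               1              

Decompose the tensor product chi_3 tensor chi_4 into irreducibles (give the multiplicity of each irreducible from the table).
chi_3 tensor chi_4 = chi_4 + chi_5 (all other irreducibles have multiplicity 0).

Derivation: The character of a tensor product is the pointwise product (chi_3 * chi_4)(C) = chi_3(C) * chi_4(C):
  {e}: (2)*(3), (ab): (0)*(1), (ab)(cd): (2)*(-1), (abc): (-1)*(0), (abcd): (0)*(-1)
so (chi_3 * chi_4) takes values
  {e} -> 6, (ab) -> 0, (ab)(cd) -> -2, (abc) -> 0, (abcd) -> 0.
Now take the inner product of this character with each irreducible chi from the table, <chi_3*chi_4, chi> = (1/24) sum_C |C| (chi_3*chi_4)(C) conj(chi(C)):
  <chi_3*chi_4, chi_1> = (1/24)[1*(6)*conj(1) + 6*(0)*conj(1) + 3*(-2)*conj(1) + 8*(0)*conj(1) + 6*(0)*conj(1)]
      = (1/24)[(6) + (0) + (-6) + (0) + (0)] = 0/24 = 0
  <chi_3*chi_4, chi_2> = (1/24)[1*(6)*conj(1) + 6*(0)*conj(-1) + 3*(-2)*conj(1) + 8*(0)*conj(1) + 6*(0)*conj(-1)]
      = (1/24)[(6) + (0) + (-6) + (0) + (0)] = 0/24 = 0
  <chi_3*chi_4, chi_3> = (1/24)[1*(6)*conj(2) + 6*(0)*conj(0) + 3*(-2)*conj(2) + 8*(0)*conj(-1) + 6*(0)*conj(0)]
      = (1/24)[(12) + (0) + (-12) + (0) + (0)] = 0/24 = 0
  <chi_3*chi_4, chi_4> = (1/24)[1*(6)*conj(3) + 6*(0)*conj(1) + 3*(-2)*conj(-1) + 8*(0)*conj(0) + 6*(0)*conj(-1)]
      = (1/24)[(18) + (0) + (6) + (0) + (0)] = 24/24 = 1
  <chi_3*chi_4, chi_5> = (1/24)[1*(6)*conj(3) + 6*(0)*conj(-1) + 3*(-2)*conj(-1) + 8*(0)*conj(0) + 6*(0)*conj(1)]
      = (1/24)[(18) + (0) + (6) + (0) + (0)] = 24/24 = 1
Hence the multiplicities are chi_4: 1, chi_5: 1. Dimension check: dim(chi_3)*dim(chi_4) = 2*3 = 6 and sum (mult * dim) = 1*3 + 1*3 = 6.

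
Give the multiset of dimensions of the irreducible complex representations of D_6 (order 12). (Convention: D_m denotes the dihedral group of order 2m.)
Dimensions: 1, 1, 1, 1, 2, 2

Explanation: There are 6 irreducibles (= number of conjugacy classes). Their dimensions d_i satisfy sum d_i^2 = |G| = 12: 1 + 1 + 1 + 1 + 4 + 4 = 12.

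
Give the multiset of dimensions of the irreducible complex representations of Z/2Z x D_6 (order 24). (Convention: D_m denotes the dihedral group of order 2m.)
Dimensions: 1, 1, 1, 1, 1, 1, 1, 1, 2, 2, 2, 2

Proof sketch: There are 12 irreducibles (= number of conjugacy classes). Their dimensions d_i satisfy sum d_i^2 = |G| = 24: 1 + 1 + 1 + 1 + 1 + 1 + 1 + 1 + 4 + 4 + 4 + 4 = 24. (For the product with Z/2Z: each of the 2 1-dim characters of Z/2Z tensors with each irrep of D_6, giving 2 copies of each D_6-dimension.)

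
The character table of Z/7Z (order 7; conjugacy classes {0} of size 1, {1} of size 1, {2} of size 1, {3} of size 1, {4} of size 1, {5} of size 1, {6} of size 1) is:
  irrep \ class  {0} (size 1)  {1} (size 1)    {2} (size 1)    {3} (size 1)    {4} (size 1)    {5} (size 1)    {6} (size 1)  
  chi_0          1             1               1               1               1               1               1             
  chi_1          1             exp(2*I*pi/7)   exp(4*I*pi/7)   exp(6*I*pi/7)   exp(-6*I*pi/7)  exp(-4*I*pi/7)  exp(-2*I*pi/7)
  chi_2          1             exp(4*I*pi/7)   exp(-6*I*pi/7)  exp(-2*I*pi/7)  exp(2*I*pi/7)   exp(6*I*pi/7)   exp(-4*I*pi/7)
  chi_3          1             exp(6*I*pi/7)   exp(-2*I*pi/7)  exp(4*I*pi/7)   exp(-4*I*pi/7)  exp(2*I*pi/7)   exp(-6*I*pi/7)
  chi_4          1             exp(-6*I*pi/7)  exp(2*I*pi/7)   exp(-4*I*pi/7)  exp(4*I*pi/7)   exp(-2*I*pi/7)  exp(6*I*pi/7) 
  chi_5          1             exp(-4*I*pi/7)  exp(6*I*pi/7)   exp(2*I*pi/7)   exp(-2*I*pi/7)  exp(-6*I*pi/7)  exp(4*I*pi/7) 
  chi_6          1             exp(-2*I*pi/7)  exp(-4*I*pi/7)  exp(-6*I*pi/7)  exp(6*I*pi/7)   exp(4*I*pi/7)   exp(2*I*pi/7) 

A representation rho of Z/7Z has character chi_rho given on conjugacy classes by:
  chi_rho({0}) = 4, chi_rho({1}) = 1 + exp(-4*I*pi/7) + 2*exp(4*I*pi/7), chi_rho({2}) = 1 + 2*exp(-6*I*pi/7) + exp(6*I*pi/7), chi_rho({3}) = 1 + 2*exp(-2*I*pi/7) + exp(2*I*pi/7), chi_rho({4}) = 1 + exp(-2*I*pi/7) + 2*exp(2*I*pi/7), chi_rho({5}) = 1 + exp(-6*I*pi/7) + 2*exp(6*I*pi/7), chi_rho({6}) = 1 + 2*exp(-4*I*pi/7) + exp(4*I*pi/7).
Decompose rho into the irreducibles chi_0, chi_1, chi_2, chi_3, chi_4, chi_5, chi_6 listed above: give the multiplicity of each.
Multiplicities: chi_0: 1, chi_1: 0, chi_2: 2, chi_3: 0, chi_4: 0, chi_5: 1, chi_6: 0.

Explanation: Use <chi_rho, chi> = (1/|G|) sum_C |C| * chi_rho(C) * conj(chi(C)) with |G| = 7 for each irreducible chi in the table:
  <chi_rho, chi_0> = (1/7)[1*(4)*conj(1) + 1*(1 + exp(-4*I*pi/7) + 2*exp(4*I*pi/7))*conj(1) + 1*(1 + 2*exp(-6*I*pi/7) + exp(6*I*pi/7))*conj(1) + 1*(1 + 2*exp(-2*I*pi/7) + exp(2*I*pi/7))*conj(1) + 1*(1 + exp(-2*I*pi/7) + 2*exp(2*I*pi/7))*conj(1) + 1*(1 + exp(-6*I*pi/7) + 2*exp(6*I*pi/7))*conj(1) + 1*(1 + 2*exp(-4*I*pi/7) + exp(4*I*pi/7))*conj(1)]
      = (1/7)[(4) + (1 + exp(-4*I*pi/7) + 2*exp(4*I*pi/7)) + (1 + 2*exp(-6*I*pi/7) + exp(6*I*pi/7)) + (1 + 2*exp(-2*I*pi/7) + exp(2*I*pi/7)) + (1 + exp(-2*I*pi/7) + 2*exp(2*I*pi/7)) + (1 + exp(-6*I*pi/7) + 2*exp(6*I*pi/7)) + (1 + 2*exp(-4*I*pi/7) + exp(4*I*pi/7))] = 7/7 = 1
  <chi_rho, chi_1> = (1/7)[1*(4)*conj(1) + 1*(1 + exp(-4*I*pi/7) + 2*exp(4*I*pi/7))*conj(exp(2*I*pi/7)) + 1*(1 + 2*exp(-6*I*pi/7) + exp(6*I*pi/7))*conj(exp(4*I*pi/7)) + 1*(1 + 2*exp(-2*I*pi/7) + exp(2*I*pi/7))*conj(exp(6*I*pi/7)) + 1*(1 + exp(-2*I*pi/7) + 2*exp(2*I*pi/7))*conj(exp(-6*I*pi/7)) + 1*(1 + exp(-6*I*pi/7) + 2*exp(6*I*pi/7))*conj(exp(-4*I*pi/7)) + 1*(1 + 2*exp(-4*I*pi/7) + exp(4*I*pi/7))*conj(exp(-2*I*pi/7))]
      = (1/7)[(4) + (exp(-2*I*pi/7) + exp(-6*I*pi/7) + 2*exp(2*I*pi/7)) + (exp(-4*I*pi/7) + exp(2*I*pi/7) + 2*exp(4*I*pi/7)) + (exp(-4*I*pi/7) + exp(-6*I*pi/7) + 2*exp(6*I*pi/7)) + (2*exp(-6*I*pi/7) + exp(6*I*pi/7) + exp(4*I*pi/7)) + (2*exp(-4*I*pi/7) + exp(-2*I*pi/7) + exp(4*I*pi/7)) + (2*exp(-2*I*pi/7) + exp(6*I*pi/7) + exp(2*I*pi/7))] = 0/7 = 0
  <chi_rho, chi_2> = (1/7)[1*(4)*conj(1) + 1*(1 + exp(-4*I*pi/7) + 2*exp(4*I*pi/7))*conj(exp(4*I*pi/7)) + 1*(1 + 2*exp(-6*I*pi/7) + exp(6*I*pi/7))*conj(exp(-6*I*pi/7)) + 1*(1 + 2*exp(-2*I*pi/7) + exp(2*I*pi/7))*conj(exp(-2*I*pi/7)) + 1*(1 + exp(-2*I*pi/7) + 2*exp(2*I*pi/7))*conj(exp(2*I*pi/7)) + 1*(1 + exp(-6*I*pi/7) + 2*exp(6*I*pi/7))*conj(exp(6*I*pi/7)) + 1*(1 + 2*exp(-4*I*pi/7) + exp(4*I*pi/7))*conj(exp(-4*I*pi/7))]
      = (1/7)[(4) + (2 + exp(-4*I*pi/7) + exp(6*I*pi/7)) + (2 + exp(-2*I*pi/7) + exp(6*I*pi/7)) + (2 + exp(2*I*pi/7) + exp(4*I*pi/7)) + (2 + exp(-4*I*pi/7) + exp(-2*I*pi/7)) + (2 + exp(-6*I*pi/7) + exp(2*I*pi/7)) + (2 + exp(-6*I*pi/7) + exp(4*I*pi/7))] = 14/7 = 2
  <chi_rho, chi_3> = (1/7)[1*(4)*conj(1) + 1*(1 + exp(-4*I*pi/7) + 2*exp(4*I*pi/7))*conj(exp(6*I*pi/7)) + 1*(1 + 2*exp(-6*I*pi/7) + exp(6*I*pi/7))*conj(exp(-2*I*pi/7)) + 1*(1 + 2*exp(-2*I*pi/7) + exp(2*I*pi/7))*conj(exp(4*I*pi/7)) + 1*(1 + exp(-2*I*pi/7) + 2*exp(2*I*pi/7))*conj(exp(-4*I*pi/7)) + 1*(1 + exp(-6*I*pi/7) + 2*exp(6*I*pi/7))*conj(exp(2*I*pi/7)) + 1*(1 + 2*exp(-4*I*pi/7) + exp(4*I*pi/7))*conj(exp(-6*I*pi/7))]
      = (1/7)[(4) + (2*exp(-2*I*pi/7) + exp(-6*I*pi/7) + exp(4*I*pi/7)) + (2*exp(-4*I*pi/7) + exp(-6*I*pi/7) + exp(2*I*pi/7)) + (exp(-4*I*pi/7) + 2*exp(-6*I*pi/7) + exp(-2*I*pi/7)) + (exp(2*I*pi/7) + 2*exp(6*I*pi/7) + exp(4*I*pi/7)) + (exp(-2*I*pi/7) + exp(6*I*pi/7) + 2*exp(4*I*pi/7)) + (exp(-4*I*pi/7) + exp(6*I*pi/7) + 2*exp(2*I*pi/7))] = 0/7 = 0
  <chi_rho, chi_4> = (1/7)[1*(4)*conj(1) + 1*(1 + exp(-4*I*pi/7) + 2*exp(4*I*pi/7))*conj(exp(-6*I*pi/7)) + 1*(1 + 2*exp(-6*I*pi/7) + exp(6*I*pi/7))*conj(exp(2*I*pi/7)) + 1*(1 + 2*exp(-2*I*pi/7) + exp(2*I*pi/7))*conj(exp(-4*I*pi/7)) + 1*(1 + exp(-2*I*pi/7) + 2*exp(2*I*pi/7))*conj(exp(4*I*pi/7)) + 1*(1 + exp(-6*I*pi/7) + 2*exp(6*I*pi/7))*conj(exp(-2*I*pi/7)) + 1*(1 + 2*exp(-4*I*pi/7) + exp(4*I*pi/7))*conj(exp(6*I*pi/7))]
      = (1/7)[(4) + (2*exp(-4*I*pi/7) + exp(6*I*pi/7) + exp(2*I*pi/7)) + (exp(-2*I*pi/7) + 2*exp(6*I*pi/7) + exp(4*I*pi/7)) + (exp(6*I*pi/7) + exp(4*I*pi/7) + 2*exp(2*I*pi/7)) + (2*exp(-2*I*pi/7) + exp(-4*I*pi/7) + exp(-6*I*pi/7)) + (exp(-4*I*pi/7) + 2*exp(-6*I*pi/7) + exp(2*I*pi/7)) + (exp(-2*I*pi/7) + exp(-6*I*pi/7) + 2*exp(4*I*pi/7))] = 0/7 = 0
  <chi_rho, chi_5> = (1/7)[1*(4)*conj(1) + 1*(1 + exp(-4*I*pi/7) + 2*exp(4*I*pi/7))*conj(exp(-4*I*pi/7)) + 1*(1 + 2*exp(-6*I*pi/7) + exp(6*I*pi/7))*conj(exp(6*I*pi/7)) + 1*(1 + 2*exp(-2*I*pi/7) + exp(2*I*pi/7))*conj(exp(2*I*pi/7)) + 1*(1 + exp(-2*I*pi/7) + 2*exp(2*I*pi/7))*conj(exp(-2*I*pi/7)) + 1*(1 + exp(-6*I*pi/7) + 2*exp(6*I*pi/7))*conj(exp(-6*I*pi/7)) + 1*(1 + 2*exp(-4*I*pi/7) + exp(4*I*pi/7))*conj(exp(4*I*pi/7))]
      = (1/7)[(4) + (1 + 2*exp(-6*I*pi/7) + exp(4*I*pi/7)) + (1 + exp(-6*I*pi/7) + 2*exp(2*I*pi/7)) + (1 + 2*exp(-4*I*pi/7) + exp(-2*I*pi/7)) + (1 + exp(2*I*pi/7) + 2*exp(4*I*pi/7)) + (1 + 2*exp(-2*I*pi/7) + exp(6*I*pi/7)) + (1 + exp(-4*I*pi/7) + 2*exp(6*I*pi/7))] = 7/7 = 1
  <chi_rho, chi_6> = (1/7)[1*(4)*conj(1) + 1*(1 + exp(-4*I*pi/7) + 2*exp(4*I*pi/7))*conj(exp(-2*I*pi/7)) + 1*(1 + 2*exp(-6*I*pi/7) + exp(6*I*pi/7))*conj(exp(-4*I*pi/7)) + 1*(1 + 2*exp(-2*I*pi/7) + exp(2*I*pi/7))*conj(exp(-6*I*pi/7)) + 1*(1 + exp(-2*I*pi/7) + 2*exp(2*I*pi/7))*conj(exp(6*I*pi/7)) + 1*(1 + exp(-6*I*pi/7) + 2*exp(6*I*pi/7))*conj(exp(4*I*pi/7)) + 1*(1 + 2*exp(-4*I*pi/7) + exp(4*I*pi/7))*conj(exp(2*I*pi/7))]
      = (1/7)[(4) + (exp(-2*I*pi/7) + exp(2*I*pi/7) + 2*exp(6*I*pi/7)) + (2*exp(-2*I*pi/7) + exp(-4*I*pi/7) + exp(4*I*pi/7)) + (exp(-6*I*pi/7) + exp(6*I*pi/7) + 2*exp(4*I*pi/7)) + (2*exp(-4*I*pi/7) + exp(-6*I*pi/7) + exp(6*I*pi/7)) + (exp(-4*I*pi/7) + exp(4*I*pi/7) + 2*exp(2*I*pi/7)) + (2*exp(-6*I*pi/7) + exp(-2*I*pi/7) + exp(2*I*pi/7))] = 0/7 = 0
(Exp terms are combined using exp(i*s)*conj(exp(i*t)) = exp(i*(s-t)), and sums of them are collapsed using the identity that for every m > 1 the m distinct m-th roots of unity sum to 0, e.g. 1 + exp(2*I*pi/3) + exp(-2*I*pi/3) = 0.)
Dimension check: dim(rho) = sum (mult * dim) = 1*1 + 0*1 + 2*1 + 0*1 + 0*1 + 1*1 + 0*1 = 4 = chi_rho(e) = 4.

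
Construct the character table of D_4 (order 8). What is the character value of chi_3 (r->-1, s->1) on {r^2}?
Conjugacy classes: {e} of size 1, {r^2} of size 1, {r^1, r^3} of size 2, {s, sr^2, ...} of size 2, {sr, sr^3, ...} of size 2.
Character table:
  irrep \ class              {e} (size 1)  {r^2} (size 1)  {r^1, r^3} (size 2)  {s, sr^2, ...} (size 2)  {sr, sr^3, ...} (size 2)
  chi_1 (triv)               1             1               1                    1                        1                       
  chi_2 (sign: r->1, s->-1)  1             1               1                    -1                       -1                      
  chi_3 (r->-1, s->1)        1             1               -1                   1                        -1                      
  chi_4 (r->-1, s->-1)       1             1               -1                   -1                       1                       
  chi_5 (2d, j=1)            2             -2              0                    0                        0                       

Spot check: chi_3 (r->-1, s->1) on {r^2} = 1.

Proof sketch: D_4 has order 2*4 = 8 with 5 conjugacy classes, hence 5 irreducibles. Sum of squared dims 1 + 1 + 1 + 1 + 4 = 8 = |G|. Linear characters come from the abelianisation; the 2-dimensional irreps have character r^k -> 2*cos(2*pi*j*k/4), reflections -> 0.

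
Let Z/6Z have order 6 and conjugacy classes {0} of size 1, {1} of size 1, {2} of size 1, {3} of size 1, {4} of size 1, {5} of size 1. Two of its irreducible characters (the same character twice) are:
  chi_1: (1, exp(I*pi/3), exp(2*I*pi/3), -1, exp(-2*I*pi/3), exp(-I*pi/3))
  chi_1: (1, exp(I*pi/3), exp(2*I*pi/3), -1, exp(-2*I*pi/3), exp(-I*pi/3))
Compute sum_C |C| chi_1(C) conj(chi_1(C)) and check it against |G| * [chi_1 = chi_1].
Sum = 6 = |G| = 6; so <chi_1, chi_1> = 1 (norm-1 confirms irreducibility).

Compute term by term over conjugacy classes (|C| * chi_1(C) * conj(chi_1(C))):
  1*(1)*conj(1) + 1*(exp(I*pi/3))*conj(exp(I*pi/3)) + 1*(exp(2*I*pi/3))*conj(exp(2*I*pi/3)) + 1*(-1)*conj(-1) + 1*(exp(-2*I*pi/3))*conj(exp(-2*I*pi/3)) + 1*(exp(-I*pi/3))*conj(exp(-I*pi/3))
  = (1) + (1) + (1) + (1) + (1) + (1)
  = 6.
(Exp terms are combined using exp(i*s)*conj(exp(i*t)) = exp(i*(s-t)), and sums of them are collapsed using the identity that for every m > 1 the m distinct m-th roots of unity sum to 0, e.g. 1 + exp(2*I*pi/3) + exp(-2*I*pi/3) = 0.)
Dividing by |G| = 6 gives 6/6 = 1, matching the row-orthogonality relation <chi_1, chi_1> = [chi_1 = chi_1].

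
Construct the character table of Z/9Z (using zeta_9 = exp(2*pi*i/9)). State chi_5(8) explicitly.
Character table of Z/9Z (irreps indexed chi_0,...,chi_8 with chi_k(m) = zeta_9^(k*m), zeta_9 = exp(2*pi*i/9)):
  irrep \ class  {0} (size 1)  {1} (size 1)    {2} (size 1)    {3} (size 1)    {4} (size 1)    {5} (size 1)    {6} (size 1)    {7} (size 1)    {8} (size 1)  
  chi_0          1             1               1               1               1               1               1               1               1             
  chi_1          1             exp(2*I*pi/9)   exp(4*I*pi/9)   exp(2*I*pi/3)   exp(8*I*pi/9)   exp(-8*I*pi/9)  exp(-2*I*pi/3)  exp(-4*I*pi/9)  exp(-2*I*pi/9)
  chi_2          1             exp(4*I*pi/9)   exp(8*I*pi/9)   exp(-2*I*pi/3)  exp(-2*I*pi/9)  exp(2*I*pi/9)   exp(2*I*pi/3)   exp(-8*I*pi/9)  exp(-4*I*pi/9)
  chi_3          1             exp(2*I*pi/3)   exp(-2*I*pi/3)  1               exp(2*I*pi/3)   exp(-2*I*pi/3)  1               exp(2*I*pi/3)   exp(-2*I*pi/3)
  chi_4          1             exp(8*I*pi/9)   exp(-2*I*pi/9)  exp(2*I*pi/3)   exp(-4*I*pi/9)  exp(4*I*pi/9)   exp(-2*I*pi/3)  exp(2*I*pi/9)   exp(-8*I*pi/9)
  chi_5          1             exp(-8*I*pi/9)  exp(2*I*pi/9)   exp(-2*I*pi/3)  exp(4*I*pi/9)   exp(-4*I*pi/9)  exp(2*I*pi/3)   exp(-2*I*pi/9)  exp(8*I*pi/9) 
  chi_6          1             exp(-2*I*pi/3)  exp(2*I*pi/3)   1               exp(-2*I*pi/3)  exp(2*I*pi/3)   1               exp(-2*I*pi/3)  exp(2*I*pi/3) 
  chi_7          1             exp(-4*I*pi/9)  exp(-8*I*pi/9)  exp(2*I*pi/3)   exp(2*I*pi/9)   exp(-2*I*pi/9)  exp(-2*I*pi/3)  exp(8*I*pi/9)   exp(4*I*pi/9) 
  chi_8          1             exp(-2*I*pi/9)  exp(-4*I*pi/9)  exp(-2*I*pi/3)  exp(-8*I*pi/9)  exp(8*I*pi/9)   exp(2*I*pi/3)   exp(4*I*pi/9)   exp(2*I*pi/9) 

Spot check: chi_5(8) = zeta_9^(5*8) = zeta_9^40 = exp(8*I*pi/9).

Working: Z/9Z is abelian, so all 9 irreducible complex representations are 1-dimensional. They are given by chi_k(m) = zeta_9^(k*m) for k = 0,...,8. Row orthogonality: sum_m chi_k(m) conj(chi_l(m)) = 9 * [k = l].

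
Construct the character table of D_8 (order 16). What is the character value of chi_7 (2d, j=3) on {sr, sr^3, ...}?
Conjugacy classes: {e} of size 1, {r^4} of size 1, {r^1, r^7} of size 2, {r^2, r^6} of size 2, {r^3, r^5} of size 2, {s, sr^2, ...} of size 4, {sr, sr^3, ...} of size 4.
Character table:
  irrep \ class              {e} (size 1)  {r^4} (size 1)  {r^1, r^7} (size 2)  {r^2, r^6} (size 2)  {r^3, r^5} (size 2)  {s, sr^2, ...} (size 4)  {sr, sr^3, ...} (size 4)
  chi_1 (triv)               1             1               1                    1                    1                    1                        1                       
  chi_2 (sign: r->1, s->-1)  1             1               1                    1                    1                    -1                       -1                      
  chi_3 (r->-1, s->1)        1             1               -1                   1                    -1                   1                        -1                      
  chi_4 (r->-1, s->-1)       1             1               -1                   1                    -1                   -1                       1                       
  chi_5 (2d, j=1)            2             -2              sqrt(2)              0                    -sqrt(2)             0                        0                       
  chi_6 (2d, j=2)            2             2               0                    -2                   0                    0                        0                       
  chi_7 (2d, j=3)            2             -2              -sqrt(2)             0                    sqrt(2)              0                        0                       

Spot check: chi_7 (2d, j=3) on {sr, sr^3, ...} = 0.

Proof sketch: D_8 has order 2*8 = 16 with 7 conjugacy classes, hence 7 irreducibles. Sum of squared dims 1 + 1 + 1 + 1 + 4 + 4 + 4 = 16 = |G|. Linear characters come from the abelianisation; the 2-dimensional irreps have character r^k -> 2*cos(2*pi*j*k/8), reflections -> 0.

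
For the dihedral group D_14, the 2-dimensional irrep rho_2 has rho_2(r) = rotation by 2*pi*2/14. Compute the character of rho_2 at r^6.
chi_{rho_2}(r^6) = 2*cos(2*pi*2*6/14) = 2*cos(2*pi/7)

Derivation: rho_2(r^6) is rotation by angle 2*pi*2*6/14, whose trace is 2*cos(2*pi*2*6/14) = 2*cos(2*pi/7).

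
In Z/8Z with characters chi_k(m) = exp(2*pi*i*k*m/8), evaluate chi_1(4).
chi_1(4) = zeta_8^4 = -1

Justification: chi_1(4) = zeta_8^(1*4) = zeta_8^4. Since zeta_8^8 = 1, this equals zeta_8^4 = exp(2*pi*i*4/8) = -1.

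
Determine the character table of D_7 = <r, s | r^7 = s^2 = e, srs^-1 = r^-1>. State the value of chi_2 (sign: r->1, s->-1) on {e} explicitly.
Conjugacy classes: {e} of size 1, {r^1, r^6} of size 2, {r^2, r^5} of size 2, {r^3, r^4} of size 2, {s, sr, ..., sr^6} of size 7.
Character table:
  irrep \ class              {e} (size 1)  {r^1, r^6} (size 2)  {r^2, r^5} (size 2)  {r^3, r^4} (size 2)  {s, sr, ..., sr^6} (size 7)
  chi_1 (triv)               1             1                    1                    1                    1                          
  chi_2 (sign: r->1, s->-1)  1             1                    1                    1                    -1                         
  chi_3 (2d, j=1)            2             2*cos(2*pi/7)        -2*cos(3*pi/7)       -2*cos(pi/7)         0                          
  chi_4 (2d, j=2)            2             -2*cos(3*pi/7)       -2*cos(pi/7)         2*cos(2*pi/7)        0                          
  chi_5 (2d, j=3)            2             -2*cos(pi/7)         2*cos(2*pi/7)        -2*cos(3*pi/7)       0                          

Spot check: chi_2 (sign: r->1, s->-1) on {e} = 1.

Why: D_7 has order 2*7 = 14 with 5 conjugacy classes, hence 5 irreducibles. Sum of squared dims 1 + 1 + 4 + 4 + 4 = 14 = |G|. Linear characters come from the abelianisation; the 2-dimensional irreps have character r^k -> 2*cos(2*pi*j*k/7), reflections -> 0.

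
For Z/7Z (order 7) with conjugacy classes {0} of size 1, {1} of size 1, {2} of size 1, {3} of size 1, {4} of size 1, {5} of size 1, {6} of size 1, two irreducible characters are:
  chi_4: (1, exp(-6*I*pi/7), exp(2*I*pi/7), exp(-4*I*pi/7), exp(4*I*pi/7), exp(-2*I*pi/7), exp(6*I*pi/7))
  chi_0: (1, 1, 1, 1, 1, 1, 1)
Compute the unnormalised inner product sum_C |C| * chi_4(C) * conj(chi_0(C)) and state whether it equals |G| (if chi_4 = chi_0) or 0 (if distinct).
Sum = 0; so <chi_4, chi_0> = 0 (distinct irreducibles are orthogonal).

Justification: Compute term by term over conjugacy classes (|C| * chi_4(C) * conj(chi_0(C))):
  1*(1)*conj(1) + 1*(exp(-6*I*pi/7))*conj(1) + 1*(exp(2*I*pi/7))*conj(1) + 1*(exp(-4*I*pi/7))*conj(1) + 1*(exp(4*I*pi/7))*conj(1) + 1*(exp(-2*I*pi/7))*conj(1) + 1*(exp(6*I*pi/7))*conj(1)
  = (1) + (exp(-6*I*pi/7)) + (exp(2*I*pi/7)) + (exp(-4*I*pi/7)) + (exp(4*I*pi/7)) + (exp(-2*I*pi/7)) + (exp(6*I*pi/7))
  = 0.
(Exp terms are combined using exp(i*s)*conj(exp(i*t)) = exp(i*(s-t)), and sums of them are collapsed using the identity that for every m > 1 the m distinct m-th roots of unity sum to 0, e.g. 1 + exp(2*I*pi/3) + exp(-2*I*pi/3) = 0.)
Dividing by |G| = 7 gives 0/7 = 0, matching the row-orthogonality relation <chi_4, chi_0> = [chi_4 = chi_0].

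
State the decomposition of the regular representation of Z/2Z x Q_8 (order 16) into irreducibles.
Each irreducible V_i of dimension d_i appears with multiplicity d_i, i.e. rho_reg = (direct sum over all irreducibles V_i) d_i V_i. The irreducible dimensions for Z/2Z x Q_8 are 1, 1, 1, 1, 1, 1, 1, 1, 2, 2: 8 irreducibles of dimension 1, each with multiplicity 1; 2 irreducibles of dimension 2, each with multiplicity 2. Total dimension 8*1*1 + 2*2*2 = 16 = |G|.

Derivation: General theorem: in the regular representation of a finite group G, each irreducible appears with multiplicity equal to its dimension. Check: dim(rho_reg) = sum d_i^2 = 1 + 1 + 1 + 1 + 1 + 1 + 1 + 1 + 4 + 4 = 16 = |G|.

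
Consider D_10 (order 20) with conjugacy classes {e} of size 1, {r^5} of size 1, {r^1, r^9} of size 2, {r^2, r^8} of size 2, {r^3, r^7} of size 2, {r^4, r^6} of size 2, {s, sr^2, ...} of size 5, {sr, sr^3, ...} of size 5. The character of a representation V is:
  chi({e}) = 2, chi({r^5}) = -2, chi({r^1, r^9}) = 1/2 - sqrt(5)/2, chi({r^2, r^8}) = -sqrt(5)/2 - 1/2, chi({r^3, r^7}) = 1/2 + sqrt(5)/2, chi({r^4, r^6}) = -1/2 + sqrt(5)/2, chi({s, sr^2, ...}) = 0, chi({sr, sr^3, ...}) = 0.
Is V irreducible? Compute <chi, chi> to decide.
Irreducible: <chi, chi> = 1.

Explanation: <chi, chi> = (1/|G|) sum_C |C| * |chi(C)|^2 = (1/20)[1*|2|^2 + 1*|-2|^2 + 2*|1/2 - sqrt(5)/2|^2 + 2*|-sqrt(5)/2 - 1/2|^2 + 2*|1/2 + sqrt(5)/2|^2 + 2*|-1/2 + sqrt(5)/2|^2 + 5*|0|^2 + 5*|0|^2]
  = (1/20)[(4) + (4) + (3 - sqrt(5)) + (sqrt(5) + 3) + (sqrt(5) + 3) + (3 - sqrt(5)) + (0) + (0)] = 20/20 = 1.
A character is irreducible iff <chi, chi> = 1, so this representation is irreducible.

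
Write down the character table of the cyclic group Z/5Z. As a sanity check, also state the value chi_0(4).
Character table of Z/5Z (irreps indexed chi_0,...,chi_4 with chi_k(m) = zeta_5^(k*m), zeta_5 = exp(2*pi*i/5)):
  irrep \ class  {0} (size 1)  {1} (size 1)    {2} (size 1)    {3} (size 1)    {4} (size 1)  
  chi_0          1             1               1               1               1             
  chi_1          1             exp(2*I*pi/5)   exp(4*I*pi/5)   exp(-4*I*pi/5)  exp(-2*I*pi/5)
  chi_2          1             exp(4*I*pi/5)   exp(-2*I*pi/5)  exp(2*I*pi/5)   exp(-4*I*pi/5)
  chi_3          1             exp(-4*I*pi/5)  exp(2*I*pi/5)   exp(-2*I*pi/5)  exp(4*I*pi/5) 
  chi_4          1             exp(-2*I*pi/5)  exp(-4*I*pi/5)  exp(4*I*pi/5)   exp(2*I*pi/5) 

Spot check: chi_0(4) = zeta_5^(0*4) = zeta_5^0 = 1.

Details: Z/5Z is abelian, so all 5 irreducible complex representations are 1-dimensional. They are given by chi_k(m) = zeta_5^(k*m) for k = 0,...,4. Row orthogonality: sum_m chi_k(m) conj(chi_l(m)) = 5 * [k = l].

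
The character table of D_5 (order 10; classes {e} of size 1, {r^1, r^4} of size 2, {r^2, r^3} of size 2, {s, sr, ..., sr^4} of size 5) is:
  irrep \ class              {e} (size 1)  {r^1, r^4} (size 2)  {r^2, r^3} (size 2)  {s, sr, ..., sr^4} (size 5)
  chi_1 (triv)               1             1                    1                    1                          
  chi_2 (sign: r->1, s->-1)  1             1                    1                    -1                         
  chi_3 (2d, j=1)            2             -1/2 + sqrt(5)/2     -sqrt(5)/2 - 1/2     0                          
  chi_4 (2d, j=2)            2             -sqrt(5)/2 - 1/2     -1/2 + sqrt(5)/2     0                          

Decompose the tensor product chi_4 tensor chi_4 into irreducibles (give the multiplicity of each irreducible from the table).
chi_4 tensor chi_4 = chi_1 + chi_2 + chi_3 (all other irreducibles have multiplicity 0).

Argument: The character of a tensor product is the pointwise product (chi_4 * chi_4)(C) = chi_4(C) * chi_4(C):
  {e}: (2)*(2), {r^1, r^4}: (-sqrt(5)/2 - 1/2)*(-sqrt(5)/2 - 1/2), {r^2, r^3}: (-1/2 + sqrt(5)/2)*(-1/2 + sqrt(5)/2), {s, sr, ..., sr^4}: (0)*(0)
so (chi_4 * chi_4) takes values
  {e} -> 4, {r^1, r^4} -> sqrt(5)/2 + 3/2, {r^2, r^3} -> 3/2 - sqrt(5)/2, {s, sr, ..., sr^4} -> 0.
Now take the inner product of this character with each irreducible chi from the table, <chi_4*chi_4, chi> = (1/10) sum_C |C| (chi_4*chi_4)(C) conj(chi(C)):
  <chi_4*chi_4, chi_1> = (1/10)[1*(4)*conj(1) + 2*(sqrt(5)/2 + 3/2)*conj(1) + 2*(3/2 - sqrt(5)/2)*conj(1) + 5*(0)*conj(1)]
      = (1/10)[(4) + (sqrt(5) + 3) + (3 - sqrt(5)) + (0)] = 10/10 = 1
  <chi_4*chi_4, chi_2> = (1/10)[1*(4)*conj(1) + 2*(sqrt(5)/2 + 3/2)*conj(1) + 2*(3/2 - sqrt(5)/2)*conj(1) + 5*(0)*conj(-1)]
      = (1/10)[(4) + (sqrt(5) + 3) + (3 - sqrt(5)) + (0)] = 10/10 = 1
  <chi_4*chi_4, chi_3> = (1/10)[1*(4)*conj(2) + 2*(sqrt(5)/2 + 3/2)*conj(-1/2 + sqrt(5)/2) + 2*(3/2 - sqrt(5)/2)*conj(-sqrt(5)/2 - 1/2) + 5*(0)*conj(0)]
      = (1/10)[(8) + (1 + sqrt(5)) + (1 - sqrt(5)) + (0)] = 10/10 = 1
  <chi_4*chi_4, chi_4> = (1/10)[1*(4)*conj(2) + 2*(sqrt(5)/2 + 3/2)*conj(-sqrt(5)/2 - 1/2) + 2*(3/2 - sqrt(5)/2)*conj(-1/2 + sqrt(5)/2) + 5*(0)*conj(0)]
      = (1/10)[(8) + (-2*sqrt(5) - 4) + (-4 + 2*sqrt(5)) + (0)] = 0/10 = 0
Hence the multiplicities are chi_1: 1, chi_2: 1, chi_3: 1. Dimension check: dim(chi_4)*dim(chi_4) = 2*2 = 4 and sum (mult * dim) = 1*1 + 1*1 + 1*2 = 4.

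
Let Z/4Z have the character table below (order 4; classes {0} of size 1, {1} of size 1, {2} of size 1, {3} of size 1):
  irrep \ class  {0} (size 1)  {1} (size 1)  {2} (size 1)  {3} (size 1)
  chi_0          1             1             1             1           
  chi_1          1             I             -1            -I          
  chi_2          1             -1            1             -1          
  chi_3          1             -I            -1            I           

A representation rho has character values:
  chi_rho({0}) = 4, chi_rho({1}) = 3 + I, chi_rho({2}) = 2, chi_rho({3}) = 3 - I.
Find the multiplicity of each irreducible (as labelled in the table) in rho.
Multiplicities: chi_0: 3, chi_1: 1, chi_2: 0, chi_3: 0.

Derivation: Use <chi_rho, chi> = (1/|G|) sum_C |C| * chi_rho(C) * conj(chi(C)) with |G| = 4 for each irreducible chi in the table:
  <chi_rho, chi_0> = (1/4)[1*(4)*conj(1) + 1*(3 + I)*conj(1) + 1*(2)*conj(1) + 1*(3 - I)*conj(1)]
      = (1/4)[(4) + (3 + I) + (2) + (3 - I)] = 12/4 = 3
  <chi_rho, chi_1> = (1/4)[1*(4)*conj(1) + 1*(3 + I)*conj(I) + 1*(2)*conj(-1) + 1*(3 - I)*conj(-I)]
      = (1/4)[(4) + (1 - 3*I) + (-2) + (1 + 3*I)] = 4/4 = 1
  <chi_rho, chi_2> = (1/4)[1*(4)*conj(1) + 1*(3 + I)*conj(-1) + 1*(2)*conj(1) + 1*(3 - I)*conj(-1)]
      = (1/4)[(4) + (-3 - I) + (2) + (-3 + I)] = 0/4 = 0
  <chi_rho, chi_3> = (1/4)[1*(4)*conj(1) + 1*(3 + I)*conj(-I) + 1*(2)*conj(-1) + 1*(3 - I)*conj(I)]
      = (1/4)[(4) + (-1 + 3*I) + (-2) + (-1 - 3*I)] = 0/4 = 0
(Exp terms are combined using exp(i*s)*conj(exp(i*t)) = exp(i*(s-t)), and sums of them are collapsed using the identity that for every m > 1 the m distinct m-th roots of unity sum to 0, e.g. 1 + exp(2*I*pi/3) + exp(-2*I*pi/3) = 0.)
Dimension check: dim(rho) = sum (mult * dim) = 3*1 + 1*1 + 0*1 + 0*1 = 4 = chi_rho(e) = 4.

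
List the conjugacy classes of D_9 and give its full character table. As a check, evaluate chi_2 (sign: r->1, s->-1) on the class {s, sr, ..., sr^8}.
Conjugacy classes: {e} of size 1, {r^1, r^8} of size 2, {r^2, r^7} of size 2, {r^3, r^6} of size 2, {r^4, r^5} of size 2, {s, sr, ..., sr^8} of size 9.
Character table:
  irrep \ class              {e} (size 1)  {r^1, r^8} (size 2)  {r^2, r^7} (size 2)  {r^3, r^6} (size 2)  {r^4, r^5} (size 2)  {s, sr, ..., sr^8} (size 9)
  chi_1 (triv)               1             1                    1                    1                    1                    1                          
  chi_2 (sign: r->1, s->-1)  1             1                    1                    1                    1                    -1                         
  chi_3 (2d, j=1)            2             2*cos(2*pi/9)        2*cos(4*pi/9)        -1                   -2*cos(pi/9)         0                          
  chi_4 (2d, j=2)            2             2*cos(4*pi/9)        -2*cos(pi/9)         -1                   2*cos(2*pi/9)        0                          
  chi_5 (2d, j=3)            2             -1                   -1                   2                    -1                   0                          
  chi_6 (2d, j=4)            2             -2*cos(pi/9)         2*cos(2*pi/9)        -1                   2*cos(4*pi/9)        0                          

Spot check: chi_2 (sign: r->1, s->-1) on {s, sr, ..., sr^8} = -1.

Reasoning: D_9 has order 2*9 = 18 with 6 conjugacy classes, hence 6 irreducibles. Sum of squared dims 1 + 1 + 4 + 4 + 4 + 4 = 18 = |G|. Linear characters come from the abelianisation; the 2-dimensional irreps have character r^k -> 2*cos(2*pi*j*k/9), reflections -> 0.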